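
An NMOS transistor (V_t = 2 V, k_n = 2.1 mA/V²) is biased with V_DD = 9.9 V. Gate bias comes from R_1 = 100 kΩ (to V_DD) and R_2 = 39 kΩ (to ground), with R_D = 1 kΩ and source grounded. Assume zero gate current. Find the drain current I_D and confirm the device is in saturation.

I_D ≈ 0.64 mA

V_G = V_DD·R_2/(R_1+R_2) = 9.9×39/139 = 2.78 V. With the source grounded, V_GS = V_G = 2.78 V.
Assume saturation: I_D = (k_n/2)(V_GS − V_t)² = (2.1/2)×(2.78 − 2)² = 1.05×0.778² = 0.635 mA.
V_DS = V_DD − I_D·R_D = 9.9 − 0.635×1 = 9.26 V.
Saturation requires V_DS ≥ V_GS − V_t = 0.778 V; 9.26 ≥ 0.778 ✓.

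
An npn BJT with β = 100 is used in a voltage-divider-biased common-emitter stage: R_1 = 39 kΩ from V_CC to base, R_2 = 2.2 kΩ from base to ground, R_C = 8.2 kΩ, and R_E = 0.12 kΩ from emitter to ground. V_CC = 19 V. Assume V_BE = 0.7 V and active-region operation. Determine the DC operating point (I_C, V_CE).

I_C ≈ 2.2 mA, V_CE ≈ 0.57 V

Thevenize the base divider: V_Th = V_CC·R_2/(R_1+R_2) = 19×2.2/41.2 = 1.01 V, R_Th = R_1‖R_2 = 2.08 kΩ.
Base-emitter loop: V_Th = I_B·R_Th + V_BE + (β+1)I_B·R_E, so I_B = (1.01 − 0.7) / (2.08 + 101×0.12) = 0.0221 mA.
I_C = β·I_B = 100×0.0221 = 2.21 mA, and I_E = (β+1)I_B = 2.24 mA.
V_CE = V_CC − I_C·R_C − I_E·R_E = 19 − 2.21×8.2 − 2.24×0.12 = 0.57 V.
V_CE = 0.57 V > 0.2 V confirms active-region operation.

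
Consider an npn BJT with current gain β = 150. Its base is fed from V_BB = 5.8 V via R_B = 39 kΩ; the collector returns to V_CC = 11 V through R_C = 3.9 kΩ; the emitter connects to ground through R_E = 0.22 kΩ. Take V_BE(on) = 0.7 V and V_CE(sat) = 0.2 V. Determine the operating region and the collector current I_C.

saturation; I_C ≈ 2.6 mA

Assume active: I_B = (5.8 − 0.7)/(39 + 151×0.22) = 0.0706 mA, I_C = β·I_B = 10.6 mA.
Then V_CE = 11 − 10.6×3.9 − 10.7×0.22 = -32.7 V < 0.2 V — the active assumption fails.
Re-solve with V_CE = 0.2 V. KCL at the emitter: V_E/R_E = (V_BB−0.7−V_E)/R_B + (V_CC−0.2−V_E)/R_C, giving V_E = 0.601 V.
I_C = (V_CC − 0.2 − V_E)/R_C = (10.8 − 0.601)/3.9 = 2.62 mA.
Check: I_B = (5.1 − 0.601)/39 = 0.115 mA, and β·I_B = 17.3 mA > I_C, confirming saturation.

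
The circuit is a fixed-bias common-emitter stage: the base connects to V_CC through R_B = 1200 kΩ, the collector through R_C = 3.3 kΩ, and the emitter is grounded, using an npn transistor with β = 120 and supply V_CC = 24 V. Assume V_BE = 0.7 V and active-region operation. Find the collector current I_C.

Base loop: V_CC = I_B·R_B + V_BE, so I_B = (24 − 0.7)/1200 kΩ = 0.0194 mA.
In the active region I_C = β·I_B = 120 × 0.0194 = 2.33 mA.
Collector loop: V_CE = V_CC − I_C·R_C = 24 − 2.33×3.3 = 16.3 V.
Since V_CE = 16.3 V > V_CE(sat) ≈ 0.2 V, the transistor is in the active region as assumed.

I_C ≈ 2.3 mA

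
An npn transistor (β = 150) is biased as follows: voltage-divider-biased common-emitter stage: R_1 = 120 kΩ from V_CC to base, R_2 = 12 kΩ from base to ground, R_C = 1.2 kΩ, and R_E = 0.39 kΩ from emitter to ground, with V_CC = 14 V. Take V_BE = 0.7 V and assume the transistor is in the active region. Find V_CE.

V_CE ≈ 12 V

Thevenize the base divider: V_Th = V_CC·R_2/(R_1+R_2) = 14×12/132 = 1.27 V, R_Th = R_1‖R_2 = 10.9 kΩ.
Base-emitter loop: V_Th = I_B·R_Th + V_BE + (β+1)I_B·R_E, so I_B = (1.27 − 0.7) / (10.9 + 151×0.39) = 0.00821 mA.
I_C = β·I_B = 150×0.00821 = 1.23 mA, and I_E = (β+1)I_B = 1.24 mA.
V_CE = V_CC − I_C·R_C − I_E·R_E = 14 − 1.23×1.2 − 1.24×0.39 = 12 V.
V_CE = 12 V > 0.2 V confirms active-region operation.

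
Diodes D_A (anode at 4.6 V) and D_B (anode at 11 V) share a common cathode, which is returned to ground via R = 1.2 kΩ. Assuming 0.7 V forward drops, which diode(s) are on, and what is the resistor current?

Assume both conduct. Then node N would need to be at both 4.6−0.7 = 3.9 V and 11−0.7 = 10.3 V, which is impossible.
Assume only D_B conducts: V_N = 11 − 0.7 = 10.3 V, so I_R = 10.3/1.2 = 8.58 mA.
Check D_A: its anode-to-cathode voltage is 4.6 − 10.3 = -5.7 V < 0.7 V, so it is off. The assumption is consistent.

Only D_B conducts; I_R ≈ 8.6 mA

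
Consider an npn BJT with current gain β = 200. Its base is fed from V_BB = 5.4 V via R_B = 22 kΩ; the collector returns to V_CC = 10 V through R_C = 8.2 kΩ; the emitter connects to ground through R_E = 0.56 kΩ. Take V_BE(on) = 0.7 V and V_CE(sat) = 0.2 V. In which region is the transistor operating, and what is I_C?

Assume active: I_B = (5.4 − 0.7)/(22 + 201×0.56) = 0.0349 mA, I_C = β·I_B = 6.99 mA.
Then V_CE = 10 − 6.99×8.2 − 7.02×0.56 = -51.2 V < 0.2 V — the active assumption fails.
Re-solve with V_CE = 0.2 V. KCL at the emitter: V_E/R_E = (V_BB−0.7−V_E)/R_B + (V_CC−0.2−V_E)/R_C, giving V_E = 0.721 V.
I_C = (V_CC − 0.2 − V_E)/R_C = (9.8 − 0.721)/8.2 = 1.11 mA.
Check: I_B = (4.7 − 0.721)/22 = 0.181 mA, and β·I_B = 36.2 mA > I_C, confirming saturation.

saturation; I_C ≈ 1.1 mA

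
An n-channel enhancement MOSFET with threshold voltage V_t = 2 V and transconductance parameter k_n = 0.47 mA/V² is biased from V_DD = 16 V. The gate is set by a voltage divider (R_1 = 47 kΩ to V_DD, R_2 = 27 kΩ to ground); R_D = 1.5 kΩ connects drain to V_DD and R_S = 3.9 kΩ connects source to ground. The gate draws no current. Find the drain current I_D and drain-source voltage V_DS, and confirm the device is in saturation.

I_D ≈ 0.58 mA, V_DS ≈ 13 V

V_G = V_DD·R_2/(R_1+R_2) = 16×27/74 = 5.84 V.
Assume saturation: I_D = (k_n/2)(V_GS − V_t)² with V_GS = V_G − I_D·R_S = 5.84 − 3.9·I_D.
Substituting gives 3.57·I_D² − 8.03·I_D + 3.46 = 0, with roots I_D = 0.581 or 1.67 mA.
The root I_D = 1.67 mA gives V_GS = -0.663 V ≤ V_t, so take I_D = 0.581 mA.
Then V_GS = 3.57 V and V_DS = V_DD − I_D(R_D+R_S) = 16 − 0.581×5.4 = 12.9 V.
Saturation requires V_DS ≥ V_GS − V_t = 1.57 V; 12.9 ≥ 1.57 ✓.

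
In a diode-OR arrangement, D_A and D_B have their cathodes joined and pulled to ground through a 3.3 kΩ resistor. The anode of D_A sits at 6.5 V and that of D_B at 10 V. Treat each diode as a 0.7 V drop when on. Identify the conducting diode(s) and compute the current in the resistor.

Assume both conduct. Then node N would need to be at both 6.5−0.7 = 5.8 V and 10−0.7 = 9.3 V, which is impossible.
Assume only D_B conducts: V_N = 10 − 0.7 = 9.3 V, so I_R = 9.3/3.3 = 2.82 mA.
Check D_A: its anode-to-cathode voltage is 6.5 − 9.3 = -2.8 V < 0.7 V, so it is off. The assumption is consistent.

Only D_B conducts; I_R ≈ 2.8 mA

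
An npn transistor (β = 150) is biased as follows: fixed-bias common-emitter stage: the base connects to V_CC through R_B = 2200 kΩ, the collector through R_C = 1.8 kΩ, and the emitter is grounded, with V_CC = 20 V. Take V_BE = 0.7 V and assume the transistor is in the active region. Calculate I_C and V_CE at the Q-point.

I_C ≈ 1.3 mA, V_CE ≈ 18 V

Base loop: V_CC = I_B·R_B + V_BE, so I_B = (20 − 0.7)/2200 kΩ = 0.00877 mA.
In the active region I_C = β·I_B = 150 × 0.00877 = 1.32 mA.
Collector loop: V_CE = V_CC − I_C·R_C = 20 − 1.32×1.8 = 17.6 V.
Since V_CE = 17.6 V > V_CE(sat) ≈ 0.2 V, the transistor is in the active region as assumed.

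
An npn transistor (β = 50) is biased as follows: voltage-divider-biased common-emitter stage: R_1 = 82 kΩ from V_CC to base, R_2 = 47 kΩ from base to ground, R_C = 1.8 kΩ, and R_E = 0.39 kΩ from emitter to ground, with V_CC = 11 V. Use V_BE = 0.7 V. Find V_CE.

Thevenize the base divider: V_Th = V_CC·R_2/(R_1+R_2) = 11×47/129 = 4.01 V, R_Th = R_1‖R_2 = 29.9 kΩ.
Base-emitter loop: V_Th = I_B·R_Th + V_BE + (β+1)I_B·R_E, so I_B = (4.01 − 0.7) / (29.9 + 51×0.39) = 0.0665 mA.
I_C = β·I_B = 50×0.0665 = 3.32 mA, and I_E = (β+1)I_B = 3.39 mA.
V_CE = V_CC − I_C·R_C − I_E·R_E = 11 − 3.32×1.8 − 3.39×0.39 = 3.7 V.
V_CE = 3.7 V > 0.2 V confirms active-region operation.

V_CE ≈ 3.7 V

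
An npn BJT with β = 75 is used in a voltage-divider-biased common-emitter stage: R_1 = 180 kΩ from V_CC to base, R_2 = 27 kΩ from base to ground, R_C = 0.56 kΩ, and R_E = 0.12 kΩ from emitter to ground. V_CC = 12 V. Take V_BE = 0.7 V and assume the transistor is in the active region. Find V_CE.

Thevenize the base divider: V_Th = V_CC·R_2/(R_1+R_2) = 12×27/207 = 1.57 V, R_Th = R_1‖R_2 = 23.5 kΩ.
Base-emitter loop: V_Th = I_B·R_Th + V_BE + (β+1)I_B·R_E, so I_B = (1.57 − 0.7) / (23.5 + 76×0.12) = 0.0265 mA.
I_C = β·I_B = 75×0.0265 = 1.99 mA, and I_E = (β+1)I_B = 2.02 mA.
V_CE = V_CC − I_C·R_C − I_E·R_E = 12 − 1.99×0.56 − 2.02×0.12 = 10.6 V.
V_CE = 10.6 V > 0.2 V confirms active-region operation.

V_CE ≈ 11 V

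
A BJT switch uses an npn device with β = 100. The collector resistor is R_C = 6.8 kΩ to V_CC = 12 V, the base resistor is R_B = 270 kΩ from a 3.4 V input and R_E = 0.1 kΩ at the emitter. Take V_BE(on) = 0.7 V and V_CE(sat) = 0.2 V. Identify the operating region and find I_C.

Assume active. Base-emitter loop: I_B = (V_BB − V_BE)/(R_B + (β+1)R_E) = (3.4 − 0.7)/(270 + 101×0.1) = 0.00964 mA.
I_C = β·I_B = 100×0.00964 = 0.964 mA.
V_CE = V_CC − I_C·R_C − I_E·R_E = 12 − 0.964×6.8 − 0.974×0.1 = 5.35 V > V_CE(sat), so the active-region assumption holds.

active; I_C ≈ 0.96 mA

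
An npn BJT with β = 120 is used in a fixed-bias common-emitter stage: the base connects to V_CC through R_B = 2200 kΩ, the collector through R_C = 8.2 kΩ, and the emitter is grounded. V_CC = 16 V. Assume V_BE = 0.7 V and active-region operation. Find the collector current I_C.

I_C ≈ 0.83 mA

Base loop: V_CC = I_B·R_B + V_BE, so I_B = (16 − 0.7)/2200 kΩ = 0.00695 mA.
In the active region I_C = β·I_B = 120 × 0.00695 = 0.835 mA.
Collector loop: V_CE = V_CC − I_C·R_C = 16 − 0.835×8.2 = 9.16 V.
Since V_CE = 9.16 V > V_CE(sat) ≈ 0.2 V, the transistor is in the active region as assumed.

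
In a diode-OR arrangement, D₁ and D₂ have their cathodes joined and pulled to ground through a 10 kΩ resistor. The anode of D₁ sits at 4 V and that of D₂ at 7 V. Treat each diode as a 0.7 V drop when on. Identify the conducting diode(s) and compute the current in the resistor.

Assume both conduct. Then node N would need to be at both 4−0.7 = 3.3 V and 7−0.7 = 6.3 V, which is impossible.
Assume only D₂ conducts: V_N = 7 − 0.7 = 6.3 V, so I_R = 6.3/10 = 0.63 mA.
Check D₁: its anode-to-cathode voltage is 4 − 6.3 = -2.3 V < 0.7 V, so it is off. The assumption is consistent.

Only D₂ conducts; I_R ≈ 0.63 mA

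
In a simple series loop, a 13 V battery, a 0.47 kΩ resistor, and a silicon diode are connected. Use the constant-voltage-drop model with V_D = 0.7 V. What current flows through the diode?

KVL around the loop: 13 = V_D + I·R = 0.7 + I × 0.47 kΩ.
So I = (13 − 0.7) / 0.47 kΩ = 12.3 / 0.47 = 26.2 mA.

I ≈ 26 mA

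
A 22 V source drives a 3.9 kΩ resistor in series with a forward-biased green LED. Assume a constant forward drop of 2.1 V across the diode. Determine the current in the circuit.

I ≈ 5.1 mA

KVL around the loop: 22 = V_D + I·R = 2.1 + I × 3.9 kΩ.
So I = (22 − 2.1) / 3.9 kΩ = 19.9 / 3.9 = 5.1 mA.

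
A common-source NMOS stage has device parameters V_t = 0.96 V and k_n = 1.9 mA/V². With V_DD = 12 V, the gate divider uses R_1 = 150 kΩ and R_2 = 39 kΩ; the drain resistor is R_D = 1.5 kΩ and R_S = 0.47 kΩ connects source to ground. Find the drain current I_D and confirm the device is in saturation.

I_D ≈ 1 mA

V_G = V_DD·R_2/(R_1+R_2) = 12×39/189 = 2.48 V.
Assume saturation: I_D = (k_n/2)(V_GS − V_t)² with V_GS = V_G − I_D·R_S = 2.48 − 0.47·I_D.
Substituting gives 0.21·I_D² − 2.35·I_D + 2.18 = 0, with roots I_D = 1.02 or 10.2 mA.
The root I_D = 10.2 mA gives V_GS = -2.32 V ≤ V_t, so take I_D = 1.02 mA.
Then V_GS = 2 V and V_DS = V_DD − I_D(R_D+R_S) = 12 − 1.02×1.97 = 9.99 V.
Saturation requires V_DS ≥ V_GS − V_t = 1.04 V; 9.99 ≥ 1.04 ✓.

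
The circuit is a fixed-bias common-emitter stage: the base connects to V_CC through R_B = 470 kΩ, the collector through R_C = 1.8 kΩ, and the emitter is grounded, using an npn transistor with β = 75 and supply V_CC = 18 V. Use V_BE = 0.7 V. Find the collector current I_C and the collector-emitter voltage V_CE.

Base loop: V_CC = I_B·R_B + V_BE, so I_B = (18 − 0.7)/470 kΩ = 0.0368 mA.
In the active region I_C = β·I_B = 75 × 0.0368 = 2.76 mA.
Collector loop: V_CE = V_CC − I_C·R_C = 18 − 2.76×1.8 = 13 V.
Since V_CE = 13 V > V_CE(sat) ≈ 0.2 V, the transistor is in the active region as assumed.

I_C ≈ 2.8 mA, V_CE ≈ 13 V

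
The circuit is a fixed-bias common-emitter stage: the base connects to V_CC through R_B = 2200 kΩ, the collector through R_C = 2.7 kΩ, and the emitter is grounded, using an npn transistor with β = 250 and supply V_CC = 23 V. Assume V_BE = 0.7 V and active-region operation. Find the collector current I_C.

I_C ≈ 2.5 mA

Base loop: V_CC = I_B·R_B + V_BE, so I_B = (23 − 0.7)/2200 kΩ = 0.0101 mA.
In the active region I_C = β·I_B = 250 × 0.0101 = 2.53 mA.
Collector loop: V_CE = V_CC − I_C·R_C = 23 − 2.53×2.7 = 16.2 V.
Since V_CE = 16.2 V > V_CE(sat) ≈ 0.2 V, the transistor is in the active region as assumed.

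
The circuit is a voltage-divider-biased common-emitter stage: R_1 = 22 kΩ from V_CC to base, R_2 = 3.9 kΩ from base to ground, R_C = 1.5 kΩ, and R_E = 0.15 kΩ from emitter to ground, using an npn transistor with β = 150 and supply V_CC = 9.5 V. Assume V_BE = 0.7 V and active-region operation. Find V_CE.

Thevenize the base divider: V_Th = V_CC·R_2/(R_1+R_2) = 9.5×3.9/25.9 = 1.43 V, R_Th = R_1‖R_2 = 3.31 kΩ.
Base-emitter loop: V_Th = I_B·R_Th + V_BE + (β+1)I_B·R_E, so I_B = (1.43 − 0.7) / (3.31 + 151×0.15) = 0.0281 mA.
I_C = β·I_B = 150×0.0281 = 4.22 mA, and I_E = (β+1)I_B = 4.25 mA.
V_CE = V_CC − I_C·R_C − I_E·R_E = 9.5 − 4.22×1.5 − 4.25×0.15 = 2.53 V.
V_CE = 2.53 V > 0.2 V confirms active-region operation.

V_CE ≈ 2.5 V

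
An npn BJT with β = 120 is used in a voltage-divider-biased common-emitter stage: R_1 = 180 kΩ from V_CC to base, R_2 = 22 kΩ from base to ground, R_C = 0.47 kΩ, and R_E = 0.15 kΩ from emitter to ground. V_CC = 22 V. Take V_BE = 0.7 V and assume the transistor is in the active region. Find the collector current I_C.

I_C ≈ 5.4 mA

Thevenize the base divider: V_Th = V_CC·R_2/(R_1+R_2) = 22×22/202 = 2.4 V, R_Th = R_1‖R_2 = 19.6 kΩ.
Base-emitter loop: V_Th = I_B·R_Th + V_BE + (β+1)I_B·R_E, so I_B = (2.4 − 0.7) / (19.6 + 121×0.15) = 0.0449 mA.
I_C = β·I_B = 120×0.0449 = 5.39 mA, and I_E = (β+1)I_B = 5.44 mA.
V_CE = V_CC − I_C·R_C − I_E·R_E = 22 − 5.39×0.47 − 5.44×0.15 = 18.7 V.
V_CE = 18.7 V > 0.2 V confirms active-region operation.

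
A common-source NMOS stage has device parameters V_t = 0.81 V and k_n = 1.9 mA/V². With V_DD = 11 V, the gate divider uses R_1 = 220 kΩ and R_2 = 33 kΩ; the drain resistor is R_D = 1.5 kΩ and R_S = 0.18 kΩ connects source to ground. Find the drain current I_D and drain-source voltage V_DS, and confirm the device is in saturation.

V_G = V_DD·R_2/(R_1+R_2) = 11×33/253 = 1.43 V.
Assume saturation: I_D = (k_n/2)(V_GS − V_t)² with V_GS = V_G − I_D·R_S = 1.43 − 0.18·I_D.
Substituting gives 0.0308·I_D² − 1.21·I_D + 0.371 = 0, with roots I_D = 0.308 or 39.1 mA.
The root I_D = 39.1 mA gives V_GS = -5.61 V ≤ V_t, so take I_D = 0.308 mA.
Then V_GS = 1.38 V and V_DS = V_DD − I_D(R_D+R_S) = 11 − 0.308×1.68 = 10.5 V.
Saturation requires V_DS ≥ V_GS − V_t = 0.569 V; 10.5 ≥ 0.569 ✓.

I_D ≈ 0.31 mA, V_DS ≈ 10 V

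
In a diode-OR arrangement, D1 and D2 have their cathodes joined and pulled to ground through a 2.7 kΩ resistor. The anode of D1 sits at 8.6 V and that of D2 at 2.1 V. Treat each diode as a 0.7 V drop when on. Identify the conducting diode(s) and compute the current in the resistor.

Assume both conduct. Then node N would need to be at both 8.6−0.7 = 7.9 V and 2.1−0.7 = 1.4 V, which is impossible.
Assume only D1 conducts: V_N = 8.6 − 0.7 = 7.9 V, so I_R = 7.9/2.7 = 2.93 mA.
Check D2: its anode-to-cathode voltage is 2.1 − 7.9 = -5.8 V < 0.7 V, so it is off. The assumption is consistent.

Only D1 conducts; I_R ≈ 2.9 mA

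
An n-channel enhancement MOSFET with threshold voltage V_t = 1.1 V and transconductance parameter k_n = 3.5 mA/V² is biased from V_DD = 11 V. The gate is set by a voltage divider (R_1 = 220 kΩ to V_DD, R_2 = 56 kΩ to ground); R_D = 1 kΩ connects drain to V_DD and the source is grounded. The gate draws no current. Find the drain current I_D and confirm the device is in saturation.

I_D ≈ 2.2 mA

V_G = V_DD·R_2/(R_1+R_2) = 11×56/276 = 2.23 V. With the source grounded, V_GS = V_G = 2.23 V.
Assume saturation: I_D = (k_n/2)(V_GS − V_t)² = (3.5/2)×(2.23 − 1.1)² = 1.75×1.13² = 2.24 mA.
V_DS = V_DD − I_D·R_D = 11 − 2.24×1 = 8.76 V.
Saturation requires V_DS ≥ V_GS − V_t = 1.13 V; 8.76 ≥ 1.13 ✓.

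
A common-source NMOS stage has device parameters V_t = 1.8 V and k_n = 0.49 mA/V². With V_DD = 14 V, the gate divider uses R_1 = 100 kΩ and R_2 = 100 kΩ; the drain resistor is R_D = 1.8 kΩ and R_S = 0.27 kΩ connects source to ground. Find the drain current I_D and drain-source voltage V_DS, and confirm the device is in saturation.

V_G = V_DD·R_2/(R_1+R_2) = 14×100/200 = 7 V.
Assume saturation: I_D = (k_n/2)(V_GS − V_t)² with V_GS = V_G − I_D·R_S = 7 − 0.27·I_D.
Substituting gives 0.0179·I_D² − 1.69·I_D + 6.62 = 0, with roots I_D = 4.1 or 90.4 mA.
The root I_D = 90.4 mA gives V_GS = -17.4 V ≤ V_t, so take I_D = 4.1 mA.
Then V_GS = 5.89 V and V_DS = V_DD − I_D(R_D+R_S) = 14 − 4.1×2.07 = 5.51 V.
Saturation requires V_DS ≥ V_GS − V_t = 4.09 V; 5.51 ≥ 4.09 ✓.

I_D ≈ 4.1 mA, V_DS ≈ 5.5 V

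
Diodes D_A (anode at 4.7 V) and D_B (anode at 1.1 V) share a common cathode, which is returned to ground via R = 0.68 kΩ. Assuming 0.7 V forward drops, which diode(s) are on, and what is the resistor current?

Only D_A conducts; I_R ≈ 5.9 mA

Assume both conduct. Then node N would need to be at both 4.7−0.7 = 4 V and 1.1−0.7 = 0.4 V, which is impossible.
Assume only D_A conducts: V_N = 4.7 − 0.7 = 4 V, so I_R = 4/0.68 = 5.88 mA.
Check D_B: its anode-to-cathode voltage is 1.1 − 4 = -2.9 V < 0.7 V, so it is off. The assumption is consistent.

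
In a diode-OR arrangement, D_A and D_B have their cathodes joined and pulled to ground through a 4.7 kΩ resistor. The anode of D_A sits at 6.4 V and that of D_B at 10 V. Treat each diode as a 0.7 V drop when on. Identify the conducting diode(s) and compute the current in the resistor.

Only D_B conducts; I_R ≈ 2 mA

Assume both conduct. Then node N would need to be at both 6.4−0.7 = 5.7 V and 10−0.7 = 9.3 V, which is impossible.
Assume only D_B conducts: V_N = 10 − 0.7 = 9.3 V, so I_R = 9.3/4.7 = 1.98 mA.
Check D_A: its anode-to-cathode voltage is 6.4 − 9.3 = -2.9 V < 0.7 V, so it is off. The assumption is consistent.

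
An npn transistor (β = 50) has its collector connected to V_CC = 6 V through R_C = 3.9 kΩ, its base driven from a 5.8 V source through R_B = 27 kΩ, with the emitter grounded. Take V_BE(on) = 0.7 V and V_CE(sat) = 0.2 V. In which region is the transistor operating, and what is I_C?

Assume active: I_B = (5.8 − 0.7)/27 = 0.189 mA, giving I_C = β·I_B = 9.44 mA.
But then V_CE = 6 − 9.44×3.9 = -30.8 V < V_CE(sat) = 0.2 V — impossible in the active region.
So the transistor is saturated. With V_CE = 0.2 V, I_C = (V_CC − 0.2)/R_C = 5.8/3.9 = 1.49 mA.
Check: β·I_B = 9.44 mA > I_C = 1.49 mA, confirming saturation.

saturation; I_C ≈ 1.5 mA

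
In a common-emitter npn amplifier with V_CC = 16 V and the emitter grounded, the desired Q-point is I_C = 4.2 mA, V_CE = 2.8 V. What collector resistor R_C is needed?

Collector loop: V_CC = I_C·R_C + V_CE.
R_C = (V_CC − V_CE)/I_C = (16 − 2.8)/4.2 = 3.14 kΩ.

R_C ≈ 3.1 kΩ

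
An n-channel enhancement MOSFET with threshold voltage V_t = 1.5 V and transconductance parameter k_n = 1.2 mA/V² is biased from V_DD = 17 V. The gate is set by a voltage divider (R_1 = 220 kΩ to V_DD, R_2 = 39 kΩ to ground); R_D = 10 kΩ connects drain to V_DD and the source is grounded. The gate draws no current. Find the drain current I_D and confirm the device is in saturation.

V_G = V_DD·R_2/(R_1+R_2) = 17×39/259 = 2.56 V. With the source grounded, V_GS = V_G = 2.56 V.
Assume saturation: I_D = (k_n/2)(V_GS − V_t)² = (1.2/2)×(2.56 − 1.5)² = 0.6×1.06² = 0.674 mA.
V_DS = V_DD − I_D·R_D = 17 − 0.674×10 = 10.3 V.
Saturation requires V_DS ≥ V_GS − V_t = 1.06 V; 10.3 ≥ 1.06 ✓.

I_D ≈ 0.67 mA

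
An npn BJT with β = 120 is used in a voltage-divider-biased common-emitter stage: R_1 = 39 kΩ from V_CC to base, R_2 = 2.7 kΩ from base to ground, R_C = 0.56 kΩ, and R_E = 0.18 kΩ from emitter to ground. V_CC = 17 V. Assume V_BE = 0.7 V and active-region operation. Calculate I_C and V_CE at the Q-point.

Thevenize the base divider: V_Th = V_CC·R_2/(R_1+R_2) = 17×2.7/41.7 = 1.1 V, R_Th = R_1‖R_2 = 2.53 kΩ.
Base-emitter loop: V_Th = I_B·R_Th + V_BE + (β+1)I_B·R_E, so I_B = (1.1 − 0.7) / (2.53 + 121×0.18) = 0.0165 mA.
I_C = β·I_B = 120×0.0165 = 1.98 mA, and I_E = (β+1)I_B = 1.99 mA.
V_CE = V_CC − I_C·R_C − I_E·R_E = 17 − 1.98×0.56 − 1.99×0.18 = 15.5 V.
V_CE = 15.5 V > 0.2 V confirms active-region operation.

I_C ≈ 2 mA, V_CE ≈ 16 V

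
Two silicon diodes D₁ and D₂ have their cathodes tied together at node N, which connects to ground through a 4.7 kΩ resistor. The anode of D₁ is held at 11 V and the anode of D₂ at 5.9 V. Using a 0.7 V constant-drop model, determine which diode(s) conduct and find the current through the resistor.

Only D₁ conducts; I_R ≈ 2.2 mA

Assume both conduct. Then node N would need to be at both 11−0.7 = 10.3 V and 5.9−0.7 = 5.2 V, which is impossible.
Assume only D₁ conducts: V_N = 11 − 0.7 = 10.3 V, so I_R = 10.3/4.7 = 2.19 mA.
Check D₂: its anode-to-cathode voltage is 5.9 − 10.3 = -4.4 V < 0.7 V, so it is off. The assumption is consistent.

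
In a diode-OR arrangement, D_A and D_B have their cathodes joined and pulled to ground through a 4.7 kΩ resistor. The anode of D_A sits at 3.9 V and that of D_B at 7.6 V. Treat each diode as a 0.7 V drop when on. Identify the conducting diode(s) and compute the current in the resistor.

Only D_B conducts; I_R ≈ 1.5 mA

Assume both conduct. Then node N would need to be at both 3.9−0.7 = 3.2 V and 7.6−0.7 = 6.9 V, which is impossible.
Assume only D_B conducts: V_N = 7.6 − 0.7 = 6.9 V, so I_R = 6.9/4.7 = 1.47 mA.
Check D_A: its anode-to-cathode voltage is 3.9 − 6.9 = -3 V < 0.7 V, so it is off. The assumption is consistent.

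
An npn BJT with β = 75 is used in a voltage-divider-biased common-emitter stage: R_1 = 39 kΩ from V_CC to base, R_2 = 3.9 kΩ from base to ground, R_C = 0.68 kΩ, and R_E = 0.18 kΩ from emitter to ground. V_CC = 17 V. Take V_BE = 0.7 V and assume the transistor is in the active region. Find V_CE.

Thevenize the base divider: V_Th = V_CC·R_2/(R_1+R_2) = 17×3.9/42.9 = 1.55 V, R_Th = R_1‖R_2 = 3.55 kΩ.
Base-emitter loop: V_Th = I_B·R_Th + V_BE + (β+1)I_B·R_E, so I_B = (1.55 − 0.7) / (3.55 + 76×0.18) = 0.0491 mA.
I_C = β·I_B = 75×0.0491 = 3.68 mA, and I_E = (β+1)I_B = 3.73 mA.
V_CE = V_CC − I_C·R_C − I_E·R_E = 17 − 3.68×0.68 − 3.73×0.18 = 13.8 V.
V_CE = 13.8 V > 0.2 V confirms active-region operation.

V_CE ≈ 14 V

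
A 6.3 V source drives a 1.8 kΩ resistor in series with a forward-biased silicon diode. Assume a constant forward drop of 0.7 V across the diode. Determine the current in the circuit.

I ≈ 3.1 mA

KVL around the loop: 6.3 = V_D + I·R = 0.7 + I × 1.8 kΩ.
So I = (6.3 − 0.7) / 1.8 kΩ = 5.6 / 1.8 = 3.11 mA.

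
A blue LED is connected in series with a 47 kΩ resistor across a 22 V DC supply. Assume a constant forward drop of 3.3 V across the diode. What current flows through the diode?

KVL around the loop: 22 = V_D + I·R = 3.3 + I × 47 kΩ.
So I = (22 − 3.3) / 47 kΩ = 18.7 / 47 = 0.398 mA.

I ≈ 0.4 mA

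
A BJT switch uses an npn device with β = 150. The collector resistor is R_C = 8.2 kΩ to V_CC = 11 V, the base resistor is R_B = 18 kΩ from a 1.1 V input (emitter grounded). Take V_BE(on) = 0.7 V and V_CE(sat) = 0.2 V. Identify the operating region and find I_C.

saturation; I_C ≈ 1.3 mA

Assume active: I_B = (1.1 − 0.7)/18 = 0.0222 mA, giving I_C = β·I_B = 3.33 mA.
But then V_CE = 11 − 3.33×8.2 = -16.3 V < V_CE(sat) = 0.2 V — impossible in the active region.
So the transistor is saturated. With V_CE = 0.2 V, I_C = (V_CC − 0.2)/R_C = 10.8/8.2 = 1.32 mA.
Check: β·I_B = 3.33 mA > I_C = 1.32 mA, confirming saturation.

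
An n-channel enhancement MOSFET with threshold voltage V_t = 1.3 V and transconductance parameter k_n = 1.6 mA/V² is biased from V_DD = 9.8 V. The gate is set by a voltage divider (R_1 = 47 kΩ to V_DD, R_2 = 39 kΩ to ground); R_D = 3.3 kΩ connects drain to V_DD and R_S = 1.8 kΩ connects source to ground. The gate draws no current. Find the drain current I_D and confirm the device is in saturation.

I_D ≈ 1.1 mA

V_G = V_DD·R_2/(R_1+R_2) = 9.8×39/86 = 4.44 V.
Assume saturation: I_D = (k_n/2)(V_GS − V_t)² with V_GS = V_G − I_D·R_S = 4.44 − 1.8·I_D.
Substituting gives 2.59·I_D² − 10.1·I_D + 7.91 = 0, with roots I_D = 1.1 or 2.78 mA.
The root I_D = 2.78 mA gives V_GS = -0.565 V ≤ V_t, so take I_D = 1.1 mA.
Then V_GS = 2.47 V and V_DS = V_DD − I_D(R_D+R_S) = 9.8 − 1.1×5.1 = 4.21 V.
Saturation requires V_DS ≥ V_GS − V_t = 1.17 V; 4.21 ≥ 1.17 ✓.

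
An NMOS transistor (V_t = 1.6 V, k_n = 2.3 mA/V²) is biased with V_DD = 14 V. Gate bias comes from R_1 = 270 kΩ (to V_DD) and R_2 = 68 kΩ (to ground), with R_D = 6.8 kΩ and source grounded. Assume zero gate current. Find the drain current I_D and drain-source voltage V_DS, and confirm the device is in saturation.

V_G = V_DD·R_2/(R_1+R_2) = 14×68/338 = 2.82 V. With the source grounded, V_GS = V_G = 2.82 V.
Assume saturation: I_D = (k_n/2)(V_GS − V_t)² = (2.3/2)×(2.82 − 1.6)² = 1.15×1.22² = 1.7 mA.
V_DS = V_DD − I_D·R_D = 14 − 1.7×6.8 = 2.43 V.
Saturation requires V_DS ≥ V_GS − V_t = 1.22 V; 2.43 ≥ 1.22 ✓.

I_D ≈ 1.7 mA, V_DS ≈ 2.4 V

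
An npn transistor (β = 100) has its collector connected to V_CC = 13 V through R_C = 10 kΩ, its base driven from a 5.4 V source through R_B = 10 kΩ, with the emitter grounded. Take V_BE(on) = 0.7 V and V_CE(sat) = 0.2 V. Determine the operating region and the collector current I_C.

saturation; I_C ≈ 1.3 mA

Assume active: I_B = (5.4 − 0.7)/10 = 0.47 mA, giving I_C = β·I_B = 47 mA.
But then V_CE = 13 − 47×10 = -457 V < V_CE(sat) = 0.2 V — impossible in the active region.
So the transistor is saturated. With V_CE = 0.2 V, I_C = (V_CC − 0.2)/R_C = 12.8/10 = 1.28 mA.
Check: β·I_B = 47 mA > I_C = 1.28 mA, confirming saturation.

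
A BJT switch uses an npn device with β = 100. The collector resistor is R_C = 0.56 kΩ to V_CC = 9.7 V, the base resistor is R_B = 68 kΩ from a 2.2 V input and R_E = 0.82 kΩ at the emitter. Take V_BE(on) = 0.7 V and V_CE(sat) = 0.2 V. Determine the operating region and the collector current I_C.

active; I_C ≈ 0.99 mA

Assume active. Base-emitter loop: I_B = (V_BB − V_BE)/(R_B + (β+1)R_E) = (2.2 − 0.7)/(68 + 101×0.82) = 0.00995 mA.
I_C = β·I_B = 100×0.00995 = 0.995 mA.
V_CE = V_CC − I_C·R_C − I_E·R_E = 9.7 − 0.995×0.56 − 1×0.82 = 8.32 V > V_CE(sat), so the active-region assumption holds.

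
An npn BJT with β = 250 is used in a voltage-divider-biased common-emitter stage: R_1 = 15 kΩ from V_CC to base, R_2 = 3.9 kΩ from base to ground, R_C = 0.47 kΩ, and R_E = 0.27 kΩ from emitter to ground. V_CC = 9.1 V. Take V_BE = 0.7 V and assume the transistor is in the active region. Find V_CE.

Thevenize the base divider: V_Th = V_CC·R_2/(R_1+R_2) = 9.1×3.9/18.9 = 1.88 V, R_Th = R_1‖R_2 = 3.1 kΩ.
Base-emitter loop: V_Th = I_B·R_Th + V_BE + (β+1)I_B·R_E, so I_B = (1.88 − 0.7) / (3.1 + 251×0.27) = 0.0166 mA.
I_C = β·I_B = 250×0.0166 = 4.15 mA, and I_E = (β+1)I_B = 4.17 mA.
V_CE = V_CC − I_C·R_C − I_E·R_E = 9.1 − 4.15×0.47 − 4.17×0.27 = 6.02 V.
V_CE = 6.02 V > 0.2 V confirms active-region operation.

V_CE ≈ 6 V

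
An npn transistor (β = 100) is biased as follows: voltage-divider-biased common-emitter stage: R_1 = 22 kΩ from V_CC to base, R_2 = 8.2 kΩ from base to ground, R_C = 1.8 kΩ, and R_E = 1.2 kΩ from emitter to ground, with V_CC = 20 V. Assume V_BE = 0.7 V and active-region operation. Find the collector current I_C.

Thevenize the base divider: V_Th = V_CC·R_2/(R_1+R_2) = 20×8.2/30.2 = 5.43 V, R_Th = R_1‖R_2 = 5.97 kΩ.
Base-emitter loop: V_Th = I_B·R_Th + V_BE + (β+1)I_B·R_E, so I_B = (5.43 − 0.7) / (5.97 + 101×1.2) = 0.0372 mA.
I_C = β·I_B = 100×0.0372 = 3.72 mA, and I_E = (β+1)I_B = 3.76 mA.
V_CE = V_CC − I_C·R_C − I_E·R_E = 20 − 3.72×1.8 − 3.76×1.2 = 8.8 V.
V_CE = 8.8 V > 0.2 V confirms active-region operation.

I_C ≈ 3.7 mA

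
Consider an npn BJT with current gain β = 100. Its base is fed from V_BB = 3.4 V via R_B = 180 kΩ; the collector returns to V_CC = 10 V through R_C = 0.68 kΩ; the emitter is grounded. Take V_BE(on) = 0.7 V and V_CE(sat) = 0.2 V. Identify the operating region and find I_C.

active; I_C ≈ 1.5 mA

Assume active. Base-emitter loop: I_B = (V_BB − V_BE)/R_B = (3.4 − 0.7)/180 = 0.015 mA.
I_C = β·I_B = 100×0.015 = 1.5 mA.
V_CE = V_CC − I_C·R_C = 10 − 1.5×0.68 = 8.98 V > V_CE(sat), so the active-region assumption holds.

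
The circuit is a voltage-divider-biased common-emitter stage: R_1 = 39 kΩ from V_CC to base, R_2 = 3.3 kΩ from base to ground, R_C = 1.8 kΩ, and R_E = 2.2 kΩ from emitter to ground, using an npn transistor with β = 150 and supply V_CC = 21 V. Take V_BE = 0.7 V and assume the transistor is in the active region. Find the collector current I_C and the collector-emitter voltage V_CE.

Thevenize the base divider: V_Th = V_CC·R_2/(R_1+R_2) = 21×3.3/42.3 = 1.64 V, R_Th = R_1‖R_2 = 3.04 kΩ.
Base-emitter loop: V_Th = I_B·R_Th + V_BE + (β+1)I_B·R_E, so I_B = (1.64 − 0.7) / (3.04 + 151×2.2) = 0.0028 mA.
I_C = β·I_B = 150×0.0028 = 0.42 mA, and I_E = (β+1)I_B = 0.423 mA.
V_CE = V_CC − I_C·R_C − I_E·R_E = 21 − 0.42×1.8 − 0.423×2.2 = 19.3 V.
V_CE = 19.3 V > 0.2 V confirms active-region operation.

I_C ≈ 0.42 mA, V_CE ≈ 19 V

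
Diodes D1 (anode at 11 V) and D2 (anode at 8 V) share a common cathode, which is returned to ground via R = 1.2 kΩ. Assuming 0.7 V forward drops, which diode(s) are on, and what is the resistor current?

Only D1 conducts; I_R ≈ 8.6 mA

Assume both conduct. Then node N would need to be at both 11−0.7 = 10.3 V and 8−0.7 = 7.3 V, which is impossible.
Assume only D1 conducts: V_N = 11 − 0.7 = 10.3 V, so I_R = 10.3/1.2 = 8.58 mA.
Check D2: its anode-to-cathode voltage is 8 − 10.3 = -2.3 V < 0.7 V, so it is off. The assumption is consistent.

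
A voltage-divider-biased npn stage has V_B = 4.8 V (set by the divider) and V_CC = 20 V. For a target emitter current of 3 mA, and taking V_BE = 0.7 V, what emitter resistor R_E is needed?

R_E ≈ 1.4 kΩ

V_E = V_B − V_BE = 4.8 − 0.7 = 4.1 V.
R_E = V_E / I_E = 4.1 / 3 = 1.37 kΩ.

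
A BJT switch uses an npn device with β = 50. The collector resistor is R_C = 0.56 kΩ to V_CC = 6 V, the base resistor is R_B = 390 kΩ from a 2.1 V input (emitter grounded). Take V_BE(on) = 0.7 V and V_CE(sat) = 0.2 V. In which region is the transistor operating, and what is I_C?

active; I_C ≈ 0.18 mA

Assume active. Base-emitter loop: I_B = (V_BB − V_BE)/R_B = (2.1 − 0.7)/390 = 0.00359 mA.
I_C = β·I_B = 50×0.00359 = 0.179 mA.
V_CE = V_CC − I_C·R_C = 6 − 0.179×0.56 = 5.9 V > V_CE(sat), so the active-region assumption holds.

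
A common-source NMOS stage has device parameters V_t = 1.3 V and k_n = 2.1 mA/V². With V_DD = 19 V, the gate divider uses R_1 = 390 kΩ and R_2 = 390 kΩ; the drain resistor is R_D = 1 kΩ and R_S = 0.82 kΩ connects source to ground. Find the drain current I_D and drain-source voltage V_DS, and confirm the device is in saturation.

I_D ≈ 6.9 mA, V_DS ≈ 6.5 V

V_G = V_DD·R_2/(R_1+R_2) = 19×390/780 = 9.5 V.
Assume saturation: I_D = (k_n/2)(V_GS − V_t)² with V_GS = V_G − I_D·R_S = 9.5 − 0.82·I_D.
Substituting gives 0.706·I_D² − 15.1·I_D + 70.6 = 0, with roots I_D = 6.88 or 14.5 mA.
The root I_D = 14.5 mA gives V_GS = -2.42 V ≤ V_t, so take I_D = 6.88 mA.
Then V_GS = 3.86 V and V_DS = V_DD − I_D(R_D+R_S) = 19 − 6.88×1.82 = 6.48 V.
Saturation requires V_DS ≥ V_GS − V_t = 2.56 V; 6.48 ≥ 2.56 ✓.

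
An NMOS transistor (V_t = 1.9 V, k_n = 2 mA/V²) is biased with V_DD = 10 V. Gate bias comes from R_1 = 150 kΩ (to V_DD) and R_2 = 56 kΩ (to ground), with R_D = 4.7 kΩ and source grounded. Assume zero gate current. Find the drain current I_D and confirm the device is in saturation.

V_G = V_DD·R_2/(R_1+R_2) = 10×56/206 = 2.72 V. With the source grounded, V_GS = V_G = 2.72 V.
Assume saturation: I_D = (k_n/2)(V_GS − V_t)² = (2/2)×(2.72 − 1.9)² = 1×0.818² = 0.67 mA.
V_DS = V_DD − I_D·R_D = 10 − 0.67×4.7 = 6.85 V.
Saturation requires V_DS ≥ V_GS − V_t = 0.818 V; 6.85 ≥ 0.818 ✓.

I_D ≈ 0.67 mA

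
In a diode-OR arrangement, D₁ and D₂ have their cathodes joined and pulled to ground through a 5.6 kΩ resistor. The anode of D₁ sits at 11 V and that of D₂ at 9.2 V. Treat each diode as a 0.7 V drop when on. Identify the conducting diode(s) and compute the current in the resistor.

Assume both conduct. Then node N would need to be at both 11−0.7 = 10.3 V and 9.2−0.7 = 8.5 V, which is impossible.
Assume only D₁ conducts: V_N = 11 − 0.7 = 10.3 V, so I_R = 10.3/5.6 = 1.84 mA.
Check D₂: its anode-to-cathode voltage is 9.2 − 10.3 = -1.1 V < 0.7 V, so it is off. The assumption is consistent.

Only D₁ conducts; I_R ≈ 1.8 mA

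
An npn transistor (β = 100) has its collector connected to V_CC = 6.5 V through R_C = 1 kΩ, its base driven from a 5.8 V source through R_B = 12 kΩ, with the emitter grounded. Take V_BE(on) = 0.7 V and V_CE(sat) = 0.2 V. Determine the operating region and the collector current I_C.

saturation; I_C ≈ 6.3 mA

Assume active: I_B = (5.8 − 0.7)/12 = 0.425 mA, giving I_C = β·I_B = 42.5 mA.
But then V_CE = 6.5 − 42.5×1 = -36 V < V_CE(sat) = 0.2 V — impossible in the active region.
So the transistor is saturated. With V_CE = 0.2 V, I_C = (V_CC − 0.2)/R_C = 6.3/1 = 6.3 mA.
Check: β·I_B = 42.5 mA > I_C = 6.3 mA, confirming saturation.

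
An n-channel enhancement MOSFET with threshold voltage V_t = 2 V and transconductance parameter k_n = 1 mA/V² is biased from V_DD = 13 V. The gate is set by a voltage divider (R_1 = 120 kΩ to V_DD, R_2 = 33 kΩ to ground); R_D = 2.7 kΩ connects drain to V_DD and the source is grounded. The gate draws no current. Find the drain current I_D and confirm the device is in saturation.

I_D ≈ 0.32 mA

V_G = V_DD·R_2/(R_1+R_2) = 13×33/153 = 2.8 V. With the source grounded, V_GS = V_G = 2.8 V.
Assume saturation: I_D = (k_n/2)(V_GS − V_t)² = (1/2)×(2.8 − 2)² = 0.5×0.804² = 0.323 mA.
V_DS = V_DD − I_D·R_D = 13 − 0.323×2.7 = 12.1 V.
Saturation requires V_DS ≥ V_GS − V_t = 0.804 V; 12.1 ≥ 0.804 ✓.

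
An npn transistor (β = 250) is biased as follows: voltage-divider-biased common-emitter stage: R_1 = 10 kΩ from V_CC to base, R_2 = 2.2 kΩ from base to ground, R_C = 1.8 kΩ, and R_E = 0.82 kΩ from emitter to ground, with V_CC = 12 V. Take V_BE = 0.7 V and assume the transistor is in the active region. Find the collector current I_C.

I_C ≈ 1.8 mA

Thevenize the base divider: V_Th = V_CC·R_2/(R_1+R_2) = 12×2.2/12.2 = 2.16 V, R_Th = R_1‖R_2 = 1.8 kΩ.
Base-emitter loop: V_Th = I_B·R_Th + V_BE + (β+1)I_B·R_E, so I_B = (2.16 − 0.7) / (1.8 + 251×0.82) = 0.00705 mA.
I_C = β·I_B = 250×0.00705 = 1.76 mA, and I_E = (β+1)I_B = 1.77 mA.
V_CE = V_CC − I_C·R_C − I_E·R_E = 12 − 1.76×1.8 − 1.77×0.82 = 7.38 V.
V_CE = 7.38 V > 0.2 V confirms active-region operation.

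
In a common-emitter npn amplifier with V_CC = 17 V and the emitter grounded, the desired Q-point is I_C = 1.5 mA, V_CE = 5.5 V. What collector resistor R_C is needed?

Collector loop: V_CC = I_C·R_C + V_CE.
R_C = (V_CC − V_CE)/I_C = (17 − 5.5)/1.5 = 7.67 kΩ.

R_C ≈ 7.7 kΩ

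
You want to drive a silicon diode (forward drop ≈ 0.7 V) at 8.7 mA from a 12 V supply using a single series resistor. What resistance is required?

The resistor drops V_S − V_D = 12 − 0.7 = 11.3 V at 8.7 mA.
R = 11.3 V / 8.7 mA = 1.3 kΩ.

R ≈ 1.3 kΩ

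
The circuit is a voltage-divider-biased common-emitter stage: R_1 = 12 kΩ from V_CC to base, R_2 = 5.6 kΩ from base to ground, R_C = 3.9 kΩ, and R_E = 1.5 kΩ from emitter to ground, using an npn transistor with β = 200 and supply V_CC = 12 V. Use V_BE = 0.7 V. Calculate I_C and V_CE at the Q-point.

I_C ≈ 2 mA, V_CE ≈ 0.95 V

Thevenize the base divider: V_Th = V_CC·R_2/(R_1+R_2) = 12×5.6/17.6 = 3.82 V, R_Th = R_1‖R_2 = 3.82 kΩ.
Base-emitter loop: V_Th = I_B·R_Th + V_BE + (β+1)I_B·R_E, so I_B = (3.82 − 0.7) / (3.82 + 201×1.5) = 0.0102 mA.
I_C = β·I_B = 200×0.0102 = 2.04 mA, and I_E = (β+1)I_B = 2.05 mA.
V_CE = V_CC − I_C·R_C − I_E·R_E = 12 − 2.04×3.9 − 2.05×1.5 = 0.955 V.
V_CE = 0.955 V > 0.2 V confirms active-region operation.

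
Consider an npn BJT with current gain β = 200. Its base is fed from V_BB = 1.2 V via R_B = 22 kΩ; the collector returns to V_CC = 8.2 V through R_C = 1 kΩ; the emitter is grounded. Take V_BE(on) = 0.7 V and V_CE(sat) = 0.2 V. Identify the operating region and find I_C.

Assume active. Base-emitter loop: I_B = (V_BB − V_BE)/R_B = (1.2 − 0.7)/22 = 0.0227 mA.
I_C = β·I_B = 200×0.0227 = 4.55 mA.
V_CE = V_CC − I_C·R_C = 8.2 − 4.55×1 = 3.65 V > V_CE(sat), so the active-region assumption holds.

active; I_C ≈ 4.5 mA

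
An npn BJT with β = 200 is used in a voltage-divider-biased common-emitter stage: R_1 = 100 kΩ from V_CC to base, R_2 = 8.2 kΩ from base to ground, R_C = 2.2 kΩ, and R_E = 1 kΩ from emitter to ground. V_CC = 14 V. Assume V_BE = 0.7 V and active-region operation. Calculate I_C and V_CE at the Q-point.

Thevenize the base divider: V_Th = V_CC·R_2/(R_1+R_2) = 14×8.2/108 = 1.06 V, R_Th = R_1‖R_2 = 7.58 kΩ.
Base-emitter loop: V_Th = I_B·R_Th + V_BE + (β+1)I_B·R_E, so I_B = (1.06 − 0.7) / (7.58 + 201×1) = 0.00173 mA.
I_C = β·I_B = 200×0.00173 = 0.346 mA, and I_E = (β+1)I_B = 0.348 mA.
V_CE = V_CC − I_C·R_C − I_E·R_E = 14 − 0.346×2.2 − 0.348×1 = 12.9 V.
V_CE = 12.9 V > 0.2 V confirms active-region operation.

I_C ≈ 0.35 mA, V_CE ≈ 13 V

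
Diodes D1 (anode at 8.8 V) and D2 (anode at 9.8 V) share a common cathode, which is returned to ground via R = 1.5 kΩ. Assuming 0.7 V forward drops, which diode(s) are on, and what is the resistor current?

Only D2 conducts; I_R ≈ 6.1 mA

Assume both conduct. Then node N would need to be at both 8.8−0.7 = 8.1 V and 9.8−0.7 = 9.1 V, which is impossible.
Assume only D2 conducts: V_N = 9.8 − 0.7 = 9.1 V, so I_R = 9.1/1.5 = 6.07 mA.
Check D1: its anode-to-cathode voltage is 8.8 − 9.1 = -0.3 V < 0.7 V, so it is off. The assumption is consistent.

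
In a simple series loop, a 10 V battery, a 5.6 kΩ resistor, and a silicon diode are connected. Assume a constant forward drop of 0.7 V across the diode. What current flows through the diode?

KVL around the loop: 10 = V_D + I·R = 0.7 + I × 5.6 kΩ.
So I = (10 − 0.7) / 5.6 kΩ = 9.3 / 5.6 = 1.66 mA.

I ≈ 1.7 mA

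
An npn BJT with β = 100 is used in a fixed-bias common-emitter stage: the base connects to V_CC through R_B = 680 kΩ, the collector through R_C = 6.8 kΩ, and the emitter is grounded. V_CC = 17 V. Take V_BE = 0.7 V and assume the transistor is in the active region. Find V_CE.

Base loop: V_CC = I_B·R_B + V_BE, so I_B = (17 − 0.7)/680 kΩ = 0.024 mA.
In the active region I_C = β·I_B = 100 × 0.024 = 2.4 mA.
Collector loop: V_CE = V_CC − I_C·R_C = 17 − 2.4×6.8 = 0.7 V.
Since V_CE = 0.7 V > V_CE(sat) ≈ 0.2 V, the transistor is in the active region as assumed.

V_CE ≈ 0.7 V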